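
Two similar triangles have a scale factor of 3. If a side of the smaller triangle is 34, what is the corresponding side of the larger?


Similar triangles have proportional sides
Scale factor = 3
Smaller side = 34
Corresponding larger side = 34 * 3
= 102

102


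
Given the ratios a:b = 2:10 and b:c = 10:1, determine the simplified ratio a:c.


Given a:b = 2:10 and b:c = 10:1
Make b consistent. Multiply first ratio by 10: a:b = 20:100
Multiply second ratio by 10: b:c = 100:10
Now b = 100 in both, so a:b:c = 20:100:10
Therefore a:c = 20:10
Simplify by GCD: a:c = 2:1

2:1


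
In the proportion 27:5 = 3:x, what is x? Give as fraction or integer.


Setting up: 27/5 = 3/x
Cross multiply: 27 * x = 5 * 3
27x = 15
x = 15/27
x = 5/9

5/9


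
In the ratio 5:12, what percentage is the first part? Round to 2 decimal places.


Total parts = 5 + 12 = 17
First part fraction = 5/17
Percentage = (5/17) * 100
= 0.294118 * 100
= 29.41%

29.41


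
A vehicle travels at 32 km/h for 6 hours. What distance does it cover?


Using distance = speed * time
Speed = 32 km/h
Time = 6 hours
Distance = 32 * 6
= 192 km

192


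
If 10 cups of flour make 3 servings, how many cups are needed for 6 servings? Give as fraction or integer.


Original: 10 cups for 3 servings
Target servings = 6
Scaling factor = 6/3
New amount = 10 * 6/3
= 60/3
= 20 cups

20


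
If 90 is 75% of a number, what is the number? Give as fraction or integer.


Given: 90 is 75% of the whole
Set up: 90 = 75/100 * whole
whole = 90 * 100 / 75
whole = 9000 / 75
whole = 120

120


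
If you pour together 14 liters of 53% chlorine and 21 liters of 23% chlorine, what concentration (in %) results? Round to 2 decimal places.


Solute in mixture 1 = 53% of 14 L = 14*53/100 = 371/50 L
Solute in mixture 2 = 23% of 21 L = 21*23/100 = 483/100 L
Total solute = 371/50 + 483/100 = 49/4 L
Total volume = 14 + 21 = 35 L
Final concentration = 49/4/35 * 100 = 35.00%

35.00


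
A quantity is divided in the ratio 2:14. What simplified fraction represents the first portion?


Total parts = 2 + 14 = 16
First part fraction = 2/16
Simplify: 2/16 = 1/8

1/8


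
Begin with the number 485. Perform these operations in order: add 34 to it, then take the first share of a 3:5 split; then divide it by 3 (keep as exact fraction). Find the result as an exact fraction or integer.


Start with 485.
Step 1: Add 34: 485+34=519; split 3:5 first = 519*3/8 = 1557/8
Step 2: Divide by 3: 1557/8 / 3 = 519/8
Final result = 519/8

519/8


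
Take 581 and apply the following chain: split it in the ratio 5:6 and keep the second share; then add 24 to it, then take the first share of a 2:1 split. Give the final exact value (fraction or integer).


Start with 581.
Step 1: Split 5:6, second share = 581 * 6/11 = 3486/11
Step 2: Add 24: 3486/11+24=3750/11; split 2:1 first = 3750/11*2/3 = 2500/11
Final result = 2500/11

2500/11


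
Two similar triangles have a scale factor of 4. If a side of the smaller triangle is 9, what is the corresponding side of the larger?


Similar triangles have proportional sides
Scale factor = 4
Smaller side = 9
Corresponding larger side = 9 * 4
= 36

36


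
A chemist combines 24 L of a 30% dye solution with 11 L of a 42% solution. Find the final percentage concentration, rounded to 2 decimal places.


Solute in mixture 1 = 30% of 24 L = 24*30/100 = 36/5 L
Solute in mixture 2 = 42% of 11 L = 11*42/100 = 231/50 L
Total solute = 36/5 + 231/50 = 591/50 L
Total volume = 24 + 11 = 35 L
Final concentration = 591/50/35 * 100 = 33.77%

33.77


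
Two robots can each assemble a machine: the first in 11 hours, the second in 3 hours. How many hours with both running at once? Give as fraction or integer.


Rate of A = 1/11 job per hour
Rate of B = 1/3 job per hour
Combined rate = 1/11 + 1/3
Find common denominator: (3 + 11)/(11*3) = 14/33
Combined rate = 14/33 job per hour
Time together = 1 / (14/33) = 33/14 hours

33/14


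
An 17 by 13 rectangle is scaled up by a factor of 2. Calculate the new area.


Original dimensions: 17 x 13
Enlargement factor = 2
New width = 17 * 2 = 34
New height = 13 * 2 = 26
New area = 34 * 26 = 884

884


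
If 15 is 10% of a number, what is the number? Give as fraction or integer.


Given: 15 is 10% of the whole
Set up: 15 = 10/100 * whole
whole = 15 * 100 / 10
whole = 1500 / 10
whole = 150

150


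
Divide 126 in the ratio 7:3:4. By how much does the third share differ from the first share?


Total parts = 7 + 3 + 4 = 14
Value per part = 126 / 14 = 9
Shares: 7*9=63, 3*9=27, 4*9=36
Third share = 36, first share = 63
Difference = |36 - 63| = 27

27


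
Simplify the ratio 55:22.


Find GCD(55, 22)
GCD = 11
Divide both by 11: 55/11 = 5, 22/11 = 2
Simplified ratio = 5:2

5:2


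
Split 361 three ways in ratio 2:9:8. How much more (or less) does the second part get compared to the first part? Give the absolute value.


Total parts = 2 + 9 + 8 = 19
Value per part = 361 / 19 = 19
Shares: 2*19=38, 9*19=171, 8*19=152
Second share = 171, first share = 38
Difference = |171 - 38| = 133

133


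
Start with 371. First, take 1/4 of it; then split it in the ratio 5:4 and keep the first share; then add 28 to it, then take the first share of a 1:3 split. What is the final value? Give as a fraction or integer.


Start with 371.
Step 1: Take 1/4: 371 * 1/4 = 371/4
Step 2: Split 5:4, first share = 371/4 * 5/9 = 1855/36
Step 3: Add 28: 1855/36+28=2863/36; split 1:3 first = 2863/36*1/4 = 2863/144
Final result = 2863/144

2863/144


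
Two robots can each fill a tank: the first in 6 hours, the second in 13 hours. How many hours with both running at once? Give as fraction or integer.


Rate of A = 1/6 job per hour
Rate of B = 1/13 job per hour
Combined rate = 1/6 + 1/13
Find common denominator: (13 + 6)/(6*13) = 19/78
Combined rate = 19/78 job per hour
Time together = 1 / (19/78) = 78/19 hours

78/19


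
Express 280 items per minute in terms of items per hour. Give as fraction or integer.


Converting from per minute to per hour
Rate = 280 items per minute
Multiply by 60: 280 * 60
= 16800 items per hour

16800


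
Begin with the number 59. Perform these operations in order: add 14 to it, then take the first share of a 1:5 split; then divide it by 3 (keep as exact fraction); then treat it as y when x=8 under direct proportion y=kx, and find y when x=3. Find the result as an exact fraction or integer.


Start with 59.
Step 1: Add 14: 59+14=73; split 1:5 first = 73*1/6 = 73/6
Step 2: Divide by 3: 73/6 / 3 = 73/18
Step 3: Direct prop: k = (73/18)/8; new y = k*3 = 73/18*3/8 = 73/48
Final result = 73/48

73/48


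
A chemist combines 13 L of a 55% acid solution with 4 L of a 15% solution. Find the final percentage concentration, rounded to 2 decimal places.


Solute in mixture 1 = 55% of 13 L = 13*55/100 = 143/20 L
Solute in mixture 2 = 15% of 4 L = 4*15/100 = 3/5 L
Total solute = 143/20 + 3/5 = 31/4 L
Total volume = 13 + 4 = 17 L
Final concentration = 31/4/17 * 100 = 45.59%

45.59


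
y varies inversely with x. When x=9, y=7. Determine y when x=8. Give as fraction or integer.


Inverse proportion: y = k/x
Find k: k = 9 * 7 = 63
Compute y at x=8: y = 63/8
y = 63/8

63/8


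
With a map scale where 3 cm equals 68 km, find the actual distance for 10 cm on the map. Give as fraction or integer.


Map scale: 3 cm = 68 km
Measured distance on map = 10 cm
Set up proportion: 10 * 68 / 3
= 680 / 3
= 680/3 km

680/3


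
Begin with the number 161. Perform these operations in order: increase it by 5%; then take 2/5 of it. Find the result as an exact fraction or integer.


Start with 161.
Step 1: Increase by 5%: 161 * 105/100 = 3381/20
Step 2: Take 2/5: 3381/20 * 2/5 = 3381/50
Final result = 3381/50

3381/50


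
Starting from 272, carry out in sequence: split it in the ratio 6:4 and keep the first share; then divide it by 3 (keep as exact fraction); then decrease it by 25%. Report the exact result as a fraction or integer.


Start with 272.
Step 1: Split 6:4, first share = 272 * 6/10 = 816/5
Step 2: Divide by 3: 816/5 / 3 = 272/5
Step 3: Decrease by 25%: 272/5 * 75/100 = 204/5
Final result = 204/5

204/5


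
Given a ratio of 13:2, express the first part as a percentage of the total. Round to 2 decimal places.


Total parts = 13 + 2 = 15
First part fraction = 13/15
Percentage = (13/15) * 100
= 0.866667 * 100
= 86.67%

86.67


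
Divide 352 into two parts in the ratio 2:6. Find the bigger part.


Total parts = 2 + 6 = 8
Value per part = 352 / 8 = 44
First share = 2 * 44 = 88
Second share = 6 * 44 = 264
Larger share = 264

264


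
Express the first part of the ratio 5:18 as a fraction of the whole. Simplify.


Total parts = 5 + 18 = 23
First part fraction = 5/23
Simplify: 5/23 = 5/23

5/23


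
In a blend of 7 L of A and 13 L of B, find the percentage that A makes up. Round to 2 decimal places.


Volume of A = 7 L
Volume of B = 13 L
Total volume = 7 + 13 = 20 L
Percentage of A = (7/20) * 100
= 35.00%

35.00


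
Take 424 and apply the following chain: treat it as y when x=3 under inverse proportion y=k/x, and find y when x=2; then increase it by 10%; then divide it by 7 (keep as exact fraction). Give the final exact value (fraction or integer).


Start with 424.
Step 1: Inverse prop: k = (424)*3; new y = k/2 = 424*3/2 = 636
Step 2: Increase by 10%: 636 * 110/100 = 3498/5
Step 3: Divide by 7: 3498/5 / 7 = 3498/35
Final result = 3498/35

3498/35


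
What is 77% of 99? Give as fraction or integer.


Compute 77% of 99
Convert percentage: 77% = 77/100
Multiply: 99 * 77/100
= 7623/100
= 7623/100

7623/100


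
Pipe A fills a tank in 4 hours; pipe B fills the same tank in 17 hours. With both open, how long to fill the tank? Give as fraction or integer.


Rate of A = 1/4 job per hour
Rate of B = 1/17 job per hour
Combined rate = 1/4 + 1/17
Find common denominator: (17 + 4)/(4*17) = 21/68
Combined rate = 21/68 job per hour
Time together = 1 / (21/68) = 68/21 hours

68/21


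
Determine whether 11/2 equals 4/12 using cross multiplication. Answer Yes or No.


Cross multiply to check 11/2 = 4/12
Left cross product: 11 * 12 = 132
Right cross product: 2 * 4 = 8
132 != 8
Not equal, so proportions differ => No

No


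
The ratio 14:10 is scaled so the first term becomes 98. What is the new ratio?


Original ratio: 14:10
First term target: 98
Scale factor = 98 / 14 = 7
Multiply second term: 10 * 7 = 70
Equivalent ratio = 98:70

98:70


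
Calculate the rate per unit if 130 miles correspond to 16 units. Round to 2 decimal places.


Total miles = 130
Number of units = 16
Unit rate = 130 / 16
= 8.13 miles per unit

8.13


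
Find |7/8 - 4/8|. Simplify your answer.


Simplify: 7/8 = 7/8 and 4/8 = 1/2
Find common denominator: LCD = 8
Convert: 7/8 and 4/8
Difference = |7 - 4|/8 = 3/8
Simplified = 3/8

3/8


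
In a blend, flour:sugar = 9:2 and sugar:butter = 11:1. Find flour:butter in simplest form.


Given a:b = 9:2 and b:c = 11:1
Make b consistent. Multiply first ratio by 11: a:b = 99:22
Multiply second ratio by 2: b:c = 22:2
Now b = 22 in both, so a:b:c = 99:22:2
Therefore a:c = 99:2
Simplify by GCD: a:c = 99:2

99:2


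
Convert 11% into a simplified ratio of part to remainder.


Part = 11%, Remainder = 89%
Ratio = 11:89
GCD(11, 89) = 1
Simplify: 11:89 = 11:89

11:89


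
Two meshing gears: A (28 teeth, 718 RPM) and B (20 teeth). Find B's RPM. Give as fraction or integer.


Gear ratio: teeth_A * RPM_A = teeth_B * RPM_B
28 * 718 = 20 * RPM_B
20104 = 20 * RPM_B
RPM_B = 20104 / 20
RPM_B = 5026/5

5026/5


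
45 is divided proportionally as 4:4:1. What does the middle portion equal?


Ratio = 4:4:1
Total parts = 4 + 4 + 1 = 9
Value per part = 45 / 9 = 5
First share = 4 * 5 = 20
Middle share = 4 * 5 = 20
Third share = 1 * 5 = 5

20


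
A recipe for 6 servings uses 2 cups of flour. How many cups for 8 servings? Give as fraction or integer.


Original: 2 cups for 6 servings
Target servings = 8
Scaling factor = 8/6
New amount = 2 * 8/6
= 16/6
= 8/3 cups

8/3


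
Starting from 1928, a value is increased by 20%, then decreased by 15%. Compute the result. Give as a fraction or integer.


Start: 1928
Step 1: increase by 20% => multiply by 120/100
  1928 * 120/100 = 11568/5
Step 2: decrease by 15% => multiply by 85/100
  11568/5 * 85/100 = 49164/25
Final value = 49164/25

49164/25


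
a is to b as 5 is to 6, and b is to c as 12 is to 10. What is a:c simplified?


Given a:b = 5:6 and b:c = 12:10
Make b consistent. Multiply first ratio by 12: a:b = 60:72
Multiply second ratio by 6: b:c = 72:60
Now b = 72 in both, so a:b:c = 60:72:60
Therefore a:c = 60:60
Simplify by GCD: a:c = 1:1

1:1


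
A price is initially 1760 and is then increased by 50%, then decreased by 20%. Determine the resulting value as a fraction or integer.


Start: 1760
Step 1: increase by 50% => multiply by 150/100
  1760 * 150/100 = 2640
Step 2: decrease by 20% => multiply by 80/100
  2640 * 80/100 = 2112
Final value = 2112

2112


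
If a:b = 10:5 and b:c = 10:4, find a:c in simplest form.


Given a:b = 10:5 and b:c = 10:4
Make b consistent. Multiply first ratio by 10: a:b = 100:50
Multiply second ratio by 5: b:c = 50:20
Now b = 50 in both, so a:b:c = 100:50:20
Therefore a:c = 100:20
Simplify by GCD: a:c = 5:1

5:1


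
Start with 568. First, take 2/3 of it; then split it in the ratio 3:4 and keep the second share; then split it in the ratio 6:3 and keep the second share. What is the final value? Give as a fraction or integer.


Start with 568.
Step 1: Take 2/3: 568 * 2/3 = 1136/3
Step 2: Split 3:4, second share = 1136/3 * 4/7 = 4544/21
Step 3: Split 6:3, second share = 4544/21 * 3/9 = 4544/63
Final result = 4544/63

4544/63


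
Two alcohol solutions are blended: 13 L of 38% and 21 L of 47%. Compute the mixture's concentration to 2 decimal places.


Solute in mixture 1 = 38% of 13 L = 13*38/100 = 247/50 L
Solute in mixture 2 = 47% of 21 L = 21*47/100 = 987/100 L
Total solute = 247/50 + 987/100 = 1481/100 L
Total volume = 13 + 21 = 34 L
Final concentration = 1481/100/34 * 100 = 43.56%

43.56


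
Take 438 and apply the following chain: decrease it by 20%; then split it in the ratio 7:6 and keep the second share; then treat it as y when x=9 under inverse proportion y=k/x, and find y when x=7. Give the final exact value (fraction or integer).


Start with 438.
Step 1: Decrease by 20%: 438 * 80/100 = 1752/5
Step 2: Split 7:6, second share = 1752/5 * 6/13 = 10512/65
Step 3: Inverse prop: k = (10512/65)*9; new y = k/7 = 10512/65*9/7 = 94608/455
Final result = 94608/455

94608/455


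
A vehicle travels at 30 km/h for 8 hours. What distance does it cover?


Using distance = speed * time
Speed = 30 km/h
Time = 8 hours
Distance = 30 * 8
= 240 km

240


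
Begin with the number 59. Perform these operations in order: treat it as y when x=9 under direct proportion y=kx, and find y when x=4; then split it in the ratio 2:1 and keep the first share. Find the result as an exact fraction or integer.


Start with 59.
Step 1: Direct prop: k = (59)/9; new y = k*4 = 59*4/9 = 236/9
Step 2: Split 2:1, first share = 236/9 * 2/3 = 472/27
Final result = 472/27

472/27


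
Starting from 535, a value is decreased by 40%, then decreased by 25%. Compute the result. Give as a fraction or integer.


Start: 535
Step 1: decrease by 40% => multiply by 60/100
  535 * 60/100 = 321
Step 2: decrease by 25% => multiply by 75/100
  321 * 75/100 = 963/4
Final value = 963/4

963/4


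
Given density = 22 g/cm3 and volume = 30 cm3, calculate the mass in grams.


Using mass = density * volume
Density = 22 g/cm3
Volume = 30 cm3
Mass = 22 * 30
= 660 g

660


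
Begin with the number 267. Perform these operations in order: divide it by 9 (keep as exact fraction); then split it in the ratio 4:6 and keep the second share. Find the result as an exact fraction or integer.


Start with 267.
Step 1: Divide by 9: 267 / 9 = 89/3
Step 2: Split 4:6, second share = 89/3 * 6/10 = 89/5
Final result = 89/5

89/5


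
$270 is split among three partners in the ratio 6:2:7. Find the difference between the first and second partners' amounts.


Total parts = 6 + 2 + 7 = 15
Value per part = 270 / 15 = 18
Shares: 6*18=108, 2*18=36, 7*18=126
First share = 108, second share = 36
Difference = |108 - 36| = 72

72


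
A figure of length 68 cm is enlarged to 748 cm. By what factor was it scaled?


Original length = 68 cm
Scaled length = 748 cm
Scale factor = 748 / 68
= 11

11


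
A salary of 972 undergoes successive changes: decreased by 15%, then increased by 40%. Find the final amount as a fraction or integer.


Start: 972
Step 1: decrease by 15% => multiply by 85/100
  972 * 85/100 = 4131/5
Step 2: increase by 40% => multiply by 140/100
  4131/5 * 140/100 = 28917/25
Final value = 28917/25

28917/25


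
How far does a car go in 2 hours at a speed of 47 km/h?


Using distance = speed * time
Speed = 47 km/h
Time = 2 hours
Distance = 47 * 2
= 94 km

94


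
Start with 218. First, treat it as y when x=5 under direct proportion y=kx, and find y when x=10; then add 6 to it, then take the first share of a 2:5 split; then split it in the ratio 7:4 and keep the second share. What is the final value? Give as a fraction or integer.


Start with 218.
Step 1: Direct prop: k = (218)/5; new y = k*10 = 218*10/5 = 436
Step 2: Add 6: 436+6=442; split 2:5 first = 442*2/7 = 884/7
Step 3: Split 7:4, second share = 884/7 * 4/11 = 3536/77
Final result = 3536/77

3536/77


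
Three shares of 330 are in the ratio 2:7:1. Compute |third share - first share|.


Total parts = 2 + 7 + 1 = 10
Value per part = 330 / 10 = 33
Shares: 2*33=66, 7*33=231, 1*33=33
Third share = 33, first share = 66
Difference = |33 - 66| = 33

33


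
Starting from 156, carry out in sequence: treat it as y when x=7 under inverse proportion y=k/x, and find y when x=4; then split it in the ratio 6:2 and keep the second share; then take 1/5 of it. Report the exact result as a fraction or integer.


Start with 156.
Step 1: Inverse prop: k = (156)*7; new y = k/4 = 156*7/4 = 273
Step 2: Split 6:2, second share = 273 * 2/8 = 273/4
Step 3: Take 1/5: 273/4 * 1/5 = 273/20
Final result = 273/20

273/20


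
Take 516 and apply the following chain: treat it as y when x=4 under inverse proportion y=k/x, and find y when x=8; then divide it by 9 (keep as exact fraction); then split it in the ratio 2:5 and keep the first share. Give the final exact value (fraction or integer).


Start with 516.
Step 1: Inverse prop: k = (516)*4; new y = k/8 = 516*4/8 = 258
Step 2: Divide by 9: 258 / 9 = 86/3
Step 3: Split 2:5, first share = 86/3 * 2/7 = 172/21
Final result = 172/21

172/21


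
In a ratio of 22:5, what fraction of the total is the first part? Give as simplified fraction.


Total parts = 22 + 5 = 27
First part fraction = 22/27
Simplify: 22/27 = 22/27

22/27


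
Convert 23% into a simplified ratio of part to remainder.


Part = 23%, Remainder = 77%
Ratio = 23:77
GCD(23, 77) = 1
Simplify: 23:77 = 23:77

23:77


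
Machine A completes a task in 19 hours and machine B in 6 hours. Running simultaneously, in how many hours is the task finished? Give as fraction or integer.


Rate of A = 1/19 job per hour
Rate of B = 1/6 job per hour
Combined rate = 1/19 + 1/6
Find common denominator: (6 + 19)/(19*6) = 25/114
Combined rate = 25/114 job per hour
Time together = 1 / (25/114) = 114/25 hours

114/25


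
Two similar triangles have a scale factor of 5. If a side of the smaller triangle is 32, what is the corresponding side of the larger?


Similar triangles have proportional sides
Scale factor = 5
Smaller side = 32
Corresponding larger side = 32 * 5
= 160

160


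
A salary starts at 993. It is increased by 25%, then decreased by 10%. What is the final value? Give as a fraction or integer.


Start: 993
Step 1: increase by 25% => multiply by 125/100
  993 * 125/100 = 4965/4
Step 2: decrease by 10% => multiply by 90/100
  4965/4 * 90/100 = 8937/8
Final value = 8937/8

8937/8


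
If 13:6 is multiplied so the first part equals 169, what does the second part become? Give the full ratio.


Original ratio: 13:6
First term target: 169
Scale factor = 169 / 13 = 13
Multiply second term: 6 * 13 = 78
Equivalent ratio = 169:78

169:78


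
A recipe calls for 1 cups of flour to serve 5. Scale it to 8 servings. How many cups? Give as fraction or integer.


Original: 1 cups for 5 servings
Target servings = 8
Scaling factor = 8/5
New amount = 1 * 8/5
= 8/5
= 8/5 cups

8/5


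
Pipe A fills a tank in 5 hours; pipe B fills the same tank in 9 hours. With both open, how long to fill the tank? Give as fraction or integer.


Rate of A = 1/5 job per hour
Rate of B = 1/9 job per hour
Combined rate = 1/5 + 1/9
Find common denominator: (9 + 5)/(5*9) = 14/45
Combined rate = 14/45 job per hour
Time together = 1 / (14/45) = 45/14 hours

45/14


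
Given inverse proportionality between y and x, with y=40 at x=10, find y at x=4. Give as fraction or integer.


Inverse proportion: y = k/x
Find k: k = 10 * 40 = 400
Compute y at x=4: y = 400/4
y = 100

100


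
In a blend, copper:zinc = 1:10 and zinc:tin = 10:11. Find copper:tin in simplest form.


Given a:b = 1:10 and b:c = 10:11
Make b consistent. Multiply first ratio by 10: a:b = 10:100
Multiply second ratio by 10: b:c = 100:110
Now b = 100 in both, so a:b:c = 10:100:110
Therefore a:c = 10:110
Simplify by GCD: a:c = 1:11

1:11


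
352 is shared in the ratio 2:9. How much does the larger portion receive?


Total parts = 2 + 9 = 11
Value per part = 352 / 11 = 32
First share = 2 * 32 = 64
Second share = 9 * 32 = 288
Larger share = 288

288


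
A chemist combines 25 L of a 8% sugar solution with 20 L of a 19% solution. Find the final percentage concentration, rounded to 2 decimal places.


Solute in mixture 1 = 8% of 25 L = 25*8/100 = 2 L
Solute in mixture 2 = 19% of 20 L = 20*19/100 = 19/5 L
Total solute = 2 + 19/5 = 29/5 L
Total volume = 25 + 20 = 45 L
Final concentration = 29/5/45 * 100 = 12.89%

12.89


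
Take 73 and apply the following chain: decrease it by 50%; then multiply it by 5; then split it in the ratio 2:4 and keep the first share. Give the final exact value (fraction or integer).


Start with 73.
Step 1: Decrease by 50%: 73 * 50/100 = 73/2
Step 2: Multiply by 5: 73/2 * 5 = 365/2
Step 3: Split 2:4, first share = 365/2 * 2/6 = 365/6
Final result = 365/6

365/6


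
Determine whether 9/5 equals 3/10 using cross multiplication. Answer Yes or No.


Cross multiply to check 9/5 = 3/10
Left cross product: 9 * 10 = 90
Right cross product: 5 * 3 = 15
90 != 15
Not equal, so proportions differ => No

No


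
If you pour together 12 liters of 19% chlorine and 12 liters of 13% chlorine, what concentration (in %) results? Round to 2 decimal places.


Solute in mixture 1 = 19% of 12 L = 12*19/100 = 57/25 L
Solute in mixture 2 = 13% of 12 L = 12*13/100 = 39/25 L
Total solute = 57/25 + 39/25 = 96/25 L
Total volume = 12 + 12 = 24 L
Final concentration = 96/25/24 * 100 = 16.00%

16.00


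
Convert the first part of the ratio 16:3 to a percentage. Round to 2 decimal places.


Total parts = 16 + 3 = 19
First part fraction = 16/19
Percentage = (16/19) * 100
= 0.842105 * 100
= 84.21%

84.21


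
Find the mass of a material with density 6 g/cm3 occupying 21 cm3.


Using mass = density * volume
Density = 6 g/cm3
Volume = 21 cm3
Mass = 6 * 21
= 126 g

126


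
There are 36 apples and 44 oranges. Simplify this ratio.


Find GCD(36, 44)
GCD = 4
Divide both by 4: 36/4 = 9, 44/4 = 11
Simplified ratio = 9:11

9:11


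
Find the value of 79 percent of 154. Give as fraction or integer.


Compute 79% of 154
Convert percentage: 79% = 79/100
Multiply: 154 * 79/100
= 12166/100
= 6083/50

6083/50


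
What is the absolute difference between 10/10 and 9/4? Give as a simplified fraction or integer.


Simplify: 10/10 = 1 and 9/4 = 9/4
Find common denominator: LCD = 4
Convert: 4/4 and 9/4
Difference = |4 - 9|/4 = 5/4
Simplified = 5/4

5/4


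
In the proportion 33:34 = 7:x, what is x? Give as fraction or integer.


Setting up: 33/34 = 7/x
Cross multiply: 33 * x = 34 * 7
33x = 238
x = 238/33
x = 238/33

238/33


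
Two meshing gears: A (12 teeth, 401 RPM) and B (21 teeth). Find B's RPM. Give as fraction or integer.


Gear ratio: teeth_A * RPM_A = teeth_B * RPM_B
12 * 401 = 21 * RPM_B
4812 = 21 * RPM_B
RPM_B = 4812 / 21
RPM_B = 1604/7

1604/7


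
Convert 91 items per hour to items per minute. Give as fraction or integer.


Converting from per hour to per minute
Rate = 91 items per hour
Divide by 60: 91/60
= 91/60 items per minute

91/60


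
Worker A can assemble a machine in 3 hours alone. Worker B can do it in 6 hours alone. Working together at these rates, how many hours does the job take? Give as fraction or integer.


Rate of A = 1/3 job per hour
Rate of B = 1/6 job per hour
Combined rate = 1/3 + 1/6
Find common denominator: (6 + 3)/(3*6) = 9/18
Combined rate = 1/2 job per hour
Time together = 1 / (1/2) = 2 hours

2


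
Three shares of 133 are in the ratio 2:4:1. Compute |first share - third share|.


Total parts = 2 + 4 + 1 = 7
Value per part = 133 / 7 = 19
Shares: 2*19=38, 4*19=76, 1*19=19
First share = 38, third share = 19
Difference = |38 - 19| = 19

19


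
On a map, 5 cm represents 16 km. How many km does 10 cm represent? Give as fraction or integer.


Map scale: 5 cm = 16 km
Measured distance on map = 10 cm
Set up proportion: 10 * 16 / 5
= 160 / 5
= 32 km

32


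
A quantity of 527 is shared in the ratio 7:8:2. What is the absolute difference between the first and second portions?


Total parts = 7 + 8 + 2 = 17
Value per part = 527 / 17 = 31
Shares: 7*31=217, 8*31=248, 2*31=62
First share = 217, second share = 248
Difference = |217 - 248| = 31

31


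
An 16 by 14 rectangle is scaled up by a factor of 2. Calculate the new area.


Original dimensions: 16 x 14
Enlargement factor = 2
New width = 16 * 2 = 32
New height = 14 * 2 = 28
New area = 32 * 28 = 896

896


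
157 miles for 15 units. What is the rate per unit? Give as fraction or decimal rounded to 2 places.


Total miles = 157
Number of units = 15
Unit rate = 157 / 15
= 10.47 miles per unit

10.47


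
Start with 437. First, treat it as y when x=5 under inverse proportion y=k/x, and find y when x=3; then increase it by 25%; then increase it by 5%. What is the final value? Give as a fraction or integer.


Start with 437.
Step 1: Inverse prop: k = (437)*5; new y = k/3 = 437*5/3 = 2185/3
Step 2: Increase by 25%: 2185/3 * 125/100 = 10925/12
Step 3: Increase by 5%: 10925/12 * 105/100 = 15295/16
Final result = 15295/16

15295/16


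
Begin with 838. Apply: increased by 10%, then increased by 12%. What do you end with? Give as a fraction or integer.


Start: 838
Step 1: increase by 10% => multiply by 110/100
  838 * 110/100 = 4609/5
Step 2: increase by 12% => multiply by 112/100
  4609/5 * 112/100 = 129052/125
Final value = 129052/125

129052/125


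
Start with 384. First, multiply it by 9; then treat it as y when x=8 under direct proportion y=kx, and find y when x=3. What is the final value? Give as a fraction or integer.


Start with 384.
Step 1: Multiply by 9: 384 * 9 = 3456
Step 2: Direct prop: k = (3456)/8; new y = k*3 = 3456*3/8 = 1296
Final result = 1296

1296


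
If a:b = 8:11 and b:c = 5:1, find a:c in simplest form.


Given a:b = 8:11 and b:c = 5:1
Make b consistent. Multiply first ratio by 5: a:b = 40:55
Multiply second ratio by 11: b:c = 55:11
Now b = 55 in both, so a:b:c = 40:55:11
Therefore a:c = 40:11
Simplify by GCD: a:c = 40:11

40:11


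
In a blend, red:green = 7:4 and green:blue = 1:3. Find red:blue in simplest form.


Given a:b = 7:4 and b:c = 1:3
Make b consistent. Multiply first ratio by 1: a:b = 7:4
Multiply second ratio by 4: b:c = 4:12
Now b = 4 in both, so a:b:c = 7:4:12
Therefore a:c = 7:12
Simplify by GCD: a:c = 7:12

7:12


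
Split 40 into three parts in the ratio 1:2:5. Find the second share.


Ratio = 1:2:5
Total parts = 1 + 2 + 5 = 8
Value per part = 40 / 8 = 5
First share = 1 * 5 = 5
Middle share = 2 * 5 = 10
Third share = 5 * 5 = 25

10


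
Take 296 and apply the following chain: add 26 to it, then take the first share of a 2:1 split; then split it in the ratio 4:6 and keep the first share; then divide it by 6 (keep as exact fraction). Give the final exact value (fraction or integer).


Start with 296.
Step 1: Add 26: 296+26=322; split 2:1 first = 322*2/3 = 644/3
Step 2: Split 4:6, first share = 644/3 * 4/10 = 1288/15
Step 3: Divide by 6: 1288/15 / 6 = 644/45
Final result = 644/45

644/45


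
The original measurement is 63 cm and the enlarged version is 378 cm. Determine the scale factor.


Original length = 63 cm
Scaled length = 378 cm
Scale factor = 378 / 63
= 6

6


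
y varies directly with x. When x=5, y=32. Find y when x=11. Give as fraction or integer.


Direct proportion: y = kx
Find k: k = 32/5 = 32/5
Compute y at x=11: y = 32/5 * 11
y = 352/5

352/5


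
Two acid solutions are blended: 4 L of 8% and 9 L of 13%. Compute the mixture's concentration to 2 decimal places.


Solute in mixture 1 = 8% of 4 L = 4*8/100 = 8/25 L
Solute in mixture 2 = 13% of 9 L = 9*13/100 = 117/100 L
Total solute = 8/25 + 117/100 = 149/100 L
Total volume = 4 + 9 = 13 L
Final concentration = 149/100/13 * 100 = 11.46%

11.46


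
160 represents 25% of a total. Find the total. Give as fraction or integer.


Given: 160 is 25% of the whole
Set up: 160 = 25/100 * whole
whole = 160 * 100 / 25
whole = 16000 / 25
whole = 640

640


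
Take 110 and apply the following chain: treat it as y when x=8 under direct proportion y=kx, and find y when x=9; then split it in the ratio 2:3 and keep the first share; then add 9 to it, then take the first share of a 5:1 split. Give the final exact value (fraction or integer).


Start with 110.
Step 1: Direct prop: k = (110)/8; new y = k*9 = 110*9/8 = 495/4
Step 2: Split 2:3, first share = 495/4 * 2/5 = 99/2
Step 3: Add 9: 99/2+9=117/2; split 5:1 first = 117/2*5/6 = 195/4
Final result = 195/4

195/4


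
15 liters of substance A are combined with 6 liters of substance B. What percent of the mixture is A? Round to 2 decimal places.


Volume of A = 15 L
Volume of B = 6 L
Total volume = 15 + 6 = 21 L
Percentage of A = (15/21) * 100
= 71.43%

71.43


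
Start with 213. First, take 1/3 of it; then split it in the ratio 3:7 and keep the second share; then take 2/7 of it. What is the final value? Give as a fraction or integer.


Start with 213.
Step 1: Take 1/3: 213 * 1/3 = 71
Step 2: Split 3:7, second share = 71 * 7/10 = 497/10
Step 3: Take 2/7: 497/10 * 2/7 = 71/5
Final result = 71/5

71/5


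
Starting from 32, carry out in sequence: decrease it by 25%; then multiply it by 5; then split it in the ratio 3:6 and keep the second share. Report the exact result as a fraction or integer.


Start with 32.
Step 1: Decrease by 25%: 32 * 75/100 = 24
Step 2: Multiply by 5: 24 * 5 = 120
Step 3: Split 3:6, second share = 120 * 6/9 = 80
Final result = 80

80


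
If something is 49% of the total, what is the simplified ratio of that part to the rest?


Part = 49%, Remainder = 51%
Ratio = 49:51
GCD(49, 51) = 1
Simplify: 49:51 = 49:51

49:51


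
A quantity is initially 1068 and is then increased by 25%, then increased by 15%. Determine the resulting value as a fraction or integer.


Start: 1068
Step 1: increase by 25% => multiply by 125/100
  1068 * 125/100 = 1335
Step 2: increase by 15% => multiply by 115/100
  1335 * 115/100 = 6141/4
Final value = 6141/4

6141/4


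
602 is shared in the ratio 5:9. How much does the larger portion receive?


Total parts = 5 + 9 = 14
Value per part = 602 / 14 = 43
First share = 5 * 43 = 215
Second share = 9 * 43 = 387
Larger share = 387

387


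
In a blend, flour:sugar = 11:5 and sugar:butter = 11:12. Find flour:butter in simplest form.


Given a:b = 11:5 and b:c = 11:12
Make b consistent. Multiply first ratio by 11: a:b = 121:55
Multiply second ratio by 5: b:c = 55:60
Now b = 55 in both, so a:b:c = 121:55:60
Therefore a:c = 121:60
Simplify by GCD: a:c = 121:60

121:60


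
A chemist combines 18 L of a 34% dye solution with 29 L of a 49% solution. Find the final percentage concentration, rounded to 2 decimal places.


Solute in mixture 1 = 34% of 18 L = 18*34/100 = 153/25 L
Solute in mixture 2 = 49% of 29 L = 29*49/100 = 1421/100 L
Total solute = 153/25 + 1421/100 = 2033/100 L
Total volume = 18 + 29 = 47 L
Final concentration = 2033/100/47 * 100 = 43.26%

43.26


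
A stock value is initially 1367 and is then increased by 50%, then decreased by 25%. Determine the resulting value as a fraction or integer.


Start: 1367
Step 1: increase by 50% => multiply by 150/100
  1367 * 150/100 = 4101/2
Step 2: decrease by 25% => multiply by 75/100
  4101/2 * 75/100 = 12303/8
Final value = 12303/8

12303/8


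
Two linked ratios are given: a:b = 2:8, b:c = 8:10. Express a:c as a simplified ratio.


Given a:b = 2:8 and b:c = 8:10
Make b consistent. Multiply first ratio by 8: a:b = 16:64
Multiply second ratio by 8: b:c = 64:80
Now b = 64 in both, so a:b:c = 16:64:80
Therefore a:c = 16:80
Simplify by GCD: a:c = 1:5

1:5


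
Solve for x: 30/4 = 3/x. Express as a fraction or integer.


Setting up: 30/4 = 3/x
Cross multiply: 30 * x = 4 * 3
30x = 12
x = 12/30
x = 2/5

2/5


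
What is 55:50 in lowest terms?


Find GCD(55, 50)
GCD = 5
Divide both by 5: 55/5 = 11, 50/5 = 10
Simplified ratio = 11:10

11:10


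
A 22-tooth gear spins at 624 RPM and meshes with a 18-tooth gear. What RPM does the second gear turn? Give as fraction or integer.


Gear ratio: teeth_A * RPM_A = teeth_B * RPM_B
22 * 624 = 18 * RPM_B
13728 = 18 * RPM_B
RPM_B = 13728 / 18
RPM_B = 2288/3

2288/3


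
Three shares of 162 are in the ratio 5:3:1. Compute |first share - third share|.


Total parts = 5 + 3 + 1 = 9
Value per part = 162 / 9 = 18
Shares: 5*18=90, 3*18=54, 1*18=18
First share = 90, third share = 18
Difference = |90 - 18| = 72

72


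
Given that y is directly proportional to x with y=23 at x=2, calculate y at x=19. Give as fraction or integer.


Direct proportion: y = kx
Find k: k = 23/2 = 23/2
Compute y at x=19: y = 23/2 * 19
y = 437/2

437/2


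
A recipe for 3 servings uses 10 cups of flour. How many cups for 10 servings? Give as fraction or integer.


Original: 10 cups for 3 servings
Target servings = 10
Scaling factor = 10/3
New amount = 10 * 10/3
= 100/3
= 100/3 cups

100/3


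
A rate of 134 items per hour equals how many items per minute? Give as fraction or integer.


Converting from per hour to per minute
Rate = 134 items per hour
Divide by 60: 134/60
= 67/30 items per minute

67/30


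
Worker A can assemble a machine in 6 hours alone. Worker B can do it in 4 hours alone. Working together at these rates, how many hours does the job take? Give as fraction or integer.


Rate of A = 1/6 job per hour
Rate of B = 1/4 job per hour
Combined rate = 1/6 + 1/4
Find common denominator: (4 + 6)/(6*4) = 10/24
Combined rate = 5/12 job per hour
Time together = 1 / (5/12) = 12/5 hours

12/5


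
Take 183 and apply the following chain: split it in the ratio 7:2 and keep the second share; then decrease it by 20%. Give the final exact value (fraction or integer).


Start with 183.
Step 1: Split 7:2, second share = 183 * 2/9 = 122/3
Step 2: Decrease by 20%: 122/3 * 80/100 = 488/15
Final result = 488/15

488/15


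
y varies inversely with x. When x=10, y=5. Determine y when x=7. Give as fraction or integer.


Inverse proportion: y = k/x
Find k: k = 10 * 5 = 50
Compute y at x=7: y = 50/7
y = 50/7

50/7


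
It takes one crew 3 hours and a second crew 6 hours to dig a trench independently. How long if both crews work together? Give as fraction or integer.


Rate of A = 1/3 job per hour
Rate of B = 1/6 job per hour
Combined rate = 1/3 + 1/6
Find common denominator: (6 + 3)/(3*6) = 9/18
Combined rate = 1/2 job per hour
Time together = 1 / (1/2) = 2 hours

2


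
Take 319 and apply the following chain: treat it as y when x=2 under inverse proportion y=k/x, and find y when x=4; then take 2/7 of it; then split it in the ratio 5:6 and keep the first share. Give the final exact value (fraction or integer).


Start with 319.
Step 1: Inverse prop: k = (319)*2; new y = k/4 = 319*2/4 = 319/2
Step 2: Take 2/7: 319/2 * 2/7 = 319/7
Step 3: Split 5:6, first share = 319/7 * 5/11 = 145/7
Final result = 145/7

145/7


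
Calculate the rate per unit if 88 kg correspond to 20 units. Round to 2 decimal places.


Total kg = 88
Number of units = 20
Unit rate = 88 / 20
= 4.40 kg per unit

4.40


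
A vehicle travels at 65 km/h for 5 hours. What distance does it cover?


Using distance = speed * time
Speed = 65 km/h
Time = 5 hours
Distance = 65 * 5
= 325 km

325


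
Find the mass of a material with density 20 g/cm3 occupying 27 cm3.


Using mass = density * volume
Density = 20 g/cm3
Volume = 27 cm3
Mass = 20 * 27
= 540 g

540


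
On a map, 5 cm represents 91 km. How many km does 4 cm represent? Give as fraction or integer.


Map scale: 5 cm = 91 km
Measured distance on map = 4 cm
Set up proportion: 4 * 91 / 5
= 364 / 5
= 364/5 km

364/5


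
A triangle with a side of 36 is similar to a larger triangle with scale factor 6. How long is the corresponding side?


Similar triangles have proportional sides
Scale factor = 6
Smaller side = 36
Corresponding larger side = 36 * 6
= 216

216


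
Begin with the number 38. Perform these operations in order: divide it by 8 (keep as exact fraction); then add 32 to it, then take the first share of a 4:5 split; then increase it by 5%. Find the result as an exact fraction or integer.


Start with 38.
Step 1: Divide by 8: 38 / 8 = 19/4
Step 2: Add 32: 19/4+32=147/4; split 4:5 first = 147/4*4/9 = 49/3
Step 3: Increase by 5%: 49/3 * 105/100 = 343/20
Final result = 343/20

343/20


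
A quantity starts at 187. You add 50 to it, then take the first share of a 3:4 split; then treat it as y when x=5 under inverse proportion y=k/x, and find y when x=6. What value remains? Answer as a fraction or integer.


Start with 187.
Step 1: Add 50: 187+50=237; split 3:4 first = 237*3/7 = 711/7
Step 2: Inverse prop: k = (711/7)*5; new y = k/6 = 711/7*5/6 = 1185/14
Final result = 1185/14

1185/14


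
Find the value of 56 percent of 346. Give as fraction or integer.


Compute 56% of 346
Convert percentage: 56% = 56/100
Multiply: 346 * 56/100
= 19376/100
= 4844/25

4844/25


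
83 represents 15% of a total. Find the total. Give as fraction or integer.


Given: 83 is 15% of the whole
Set up: 83 = 15/100 * whole
whole = 83 * 100 / 15
whole = 8300 / 15
whole = 1660/3

1660/3


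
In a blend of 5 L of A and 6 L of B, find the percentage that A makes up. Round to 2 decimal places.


Volume of A = 5 L
Volume of B = 6 L
Total volume = 5 + 6 = 11 L
Percentage of A = (5/11) * 100
= 45.45%

45.45


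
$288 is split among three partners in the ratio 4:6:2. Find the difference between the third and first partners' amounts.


Total parts = 4 + 6 + 2 = 12
Value per part = 288 / 12 = 24
Shares: 4*24=96, 6*24=144, 2*24=48
Third share = 48, first share = 96
Difference = |48 - 96| = 48

48


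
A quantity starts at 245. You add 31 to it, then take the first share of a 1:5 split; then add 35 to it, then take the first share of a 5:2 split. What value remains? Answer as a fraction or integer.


Start with 245.
Step 1: Add 31: 245+31=276; split 1:5 first = 276*1/6 = 46
Step 2: Add 35: 46+35=81; split 5:2 first = 81*5/7 = 405/7
Final result = 405/7

405/7


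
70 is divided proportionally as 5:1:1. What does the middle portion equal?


Ratio = 5:1:1
Total parts = 5 + 1 + 1 = 7
Value per part = 70 / 7 = 10
First share = 5 * 10 = 50
Middle share = 1 * 10 = 10
Third share = 1 * 10 = 10

10
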